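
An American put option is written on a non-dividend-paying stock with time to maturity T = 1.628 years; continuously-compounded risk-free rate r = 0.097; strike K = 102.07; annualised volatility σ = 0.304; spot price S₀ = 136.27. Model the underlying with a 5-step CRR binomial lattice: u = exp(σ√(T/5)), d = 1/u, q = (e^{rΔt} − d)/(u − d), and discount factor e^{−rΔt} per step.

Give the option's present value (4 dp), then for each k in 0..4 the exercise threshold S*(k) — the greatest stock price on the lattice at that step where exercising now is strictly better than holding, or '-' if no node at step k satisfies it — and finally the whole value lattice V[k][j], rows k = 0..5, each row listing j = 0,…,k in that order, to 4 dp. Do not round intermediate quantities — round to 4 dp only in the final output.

Δt=0.32560  u=1.18942  d=0.84075  q=0.54877  discount=0.96891
step 5 (expiry): payoffs max(K−S,0) = 44.8270 21.0871 0.0000 0.0000 0.0000 0.0000
step 4: (k=4,j=0): S=68.0860, (K−S)⁺=33.9840, hold=30.8107 ⇒ V=33.9840 exercise | (k=4,j=1): S=96.3228, (K−S)⁺=5.7472, hold=9.2193 ⇒ V=9.2193 continue | (k=4,j=2): S=136.2700, (K−S)⁺=0.0000, hold=0.0000 ⇒ V=0.0000 continue | (k=4,j=3): S=192.7842, (K−S)⁺=0.0000, hold=0.0000 ⇒ V=0.0000 continue | (k=4,j=4): S=272.7360, (K−S)⁺=0.0000, hold=0.0000 ⇒ V=0.0000 continue  boundary S*=68.0860
step 3: (k=3,j=0): S=80.9829, (K−S)⁺=21.0871, hold=19.7599 ⇒ V=21.0871 exercise | (k=3,j=1): S=114.5684, (K−S)⁺=0.0000, hold=4.0307 ⇒ V=4.0307 continue | (k=3,j=2): S=162.0824, (K−S)⁺=0.0000, hold=0.0000 ⇒ V=0.0000 continue | (k=3,j=3): S=229.3015, (K−S)⁺=0.0000, hold=0.0000 ⇒ V=0.0000 continue  boundary S*=80.9829
step 2: (k=2,j=0): S=96.3228, (K−S)⁺=5.7472, hold=11.3625 ⇒ V=11.3625 continue | (k=2,j=1): S=136.2700, (K−S)⁺=0.0000, hold=1.7622 ⇒ V=1.7622 continue | (k=2,j=2): S=192.7842, (K−S)⁺=0.0000, hold=0.0000 ⇒ V=0.0000 continue  boundary S*=-
step 1: (k=1,j=0): S=114.5684, (K−S)⁺=0.0000, hold=5.9047 ⇒ V=5.9047 continue | (k=1,j=1): S=162.0824, (K−S)⁺=0.0000, hold=0.7705 ⇒ V=0.7705 continue  boundary S*=-
step 0: (k=0,j=0): S=136.2700, (K−S)⁺=0.0000, hold=2.9912 ⇒ V=2.9912 continue  boundary S*=-

price = 2.9912
boundary = - - - 80.9829 68.0860
tree:
2.9912
5.9047 0.7705
11.3625 1.7622 0.0000
21.0871 4.0307 0.0000 0.0000
33.9840 9.2193 0.0000 0.0000 0.0000
44.8270 21.0871 0.0000 0.0000 0.0000 0.0000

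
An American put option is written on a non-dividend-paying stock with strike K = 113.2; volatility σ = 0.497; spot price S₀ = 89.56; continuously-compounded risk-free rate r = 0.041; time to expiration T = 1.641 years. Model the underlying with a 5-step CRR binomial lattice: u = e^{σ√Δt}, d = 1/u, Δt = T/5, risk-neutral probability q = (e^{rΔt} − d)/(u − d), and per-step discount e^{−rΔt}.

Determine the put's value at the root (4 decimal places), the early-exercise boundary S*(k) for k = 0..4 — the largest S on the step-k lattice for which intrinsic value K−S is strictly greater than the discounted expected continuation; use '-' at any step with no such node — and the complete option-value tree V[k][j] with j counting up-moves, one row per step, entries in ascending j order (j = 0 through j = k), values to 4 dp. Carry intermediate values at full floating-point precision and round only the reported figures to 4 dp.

Δt=0.32820, u=1.32940, d=0.75222, q=0.45277, disc=e^(-rΔt)=0.98663
k=5 terminal: V=max(K-S,0) → 91.6304 75.0802 45.8311 0.0000 0.0000 0.0000
k=4: j=0 S=28.6745 intr=84.5255 cont=83.0125 V=84.5255[EX]; j=1 S=50.6763 intr=62.5237 cont=61.0106 V=62.5237[EX]; j=2 S=89.5600 intr=23.6400 cont=24.7450 V=24.7450[hold]; j=3 S=158.2789 intr=0.0000 cont=0.0000 V=0.0000[hold]; j=4 S=279.7256 intr=0.0000 cont=0.0000 V=0.0000[hold]  S*(4)=50.6763
k=3: j=0 S=38.1198 intr=75.0802 cont=73.5672 V=75.0802[EX]; j=1 S=67.3689 intr=45.8311 cont=44.8117 V=45.8311[EX]; j=2 S=119.0607 intr=0.0000 cont=13.3603 V=13.3603[hold]; j=3 S=210.4155 intr=0.0000 cont=0.0000 V=0.0000[hold]  S*(3)=67.3689
k=2: j=0 S=50.6763 intr=62.5237 cont=61.0106 V=62.5237[EX]; j=1 S=89.5600 intr=23.6400 cont=30.7133 V=30.7133[hold]; j=2 S=158.2789 intr=0.0000 cont=7.2135 V=7.2135[hold]  S*(2)=50.6763
k=1: j=0 S=67.3689 intr=45.8311 cont=47.4778 V=47.4778[hold]; j=1 S=119.0607 intr=0.0000 cont=19.8051 V=19.8051[hold]  S*(1)=-
k=0: j=0 S=89.5600 intr=23.6400 cont=34.4814 V=34.4814[hold]  S*(0)=-

price = 34.4814
boundary = - - 50.6763 67.3689 50.6763
tree:
34.4814
47.4778 19.8051
62.5237 30.7133 7.2135
75.0802 45.8311 13.3603 0.0000
84.5255 62.5237 24.7450 0.0000 0.0000
91.6304 75.0802 45.8311 0.0000 0.0000 0.0000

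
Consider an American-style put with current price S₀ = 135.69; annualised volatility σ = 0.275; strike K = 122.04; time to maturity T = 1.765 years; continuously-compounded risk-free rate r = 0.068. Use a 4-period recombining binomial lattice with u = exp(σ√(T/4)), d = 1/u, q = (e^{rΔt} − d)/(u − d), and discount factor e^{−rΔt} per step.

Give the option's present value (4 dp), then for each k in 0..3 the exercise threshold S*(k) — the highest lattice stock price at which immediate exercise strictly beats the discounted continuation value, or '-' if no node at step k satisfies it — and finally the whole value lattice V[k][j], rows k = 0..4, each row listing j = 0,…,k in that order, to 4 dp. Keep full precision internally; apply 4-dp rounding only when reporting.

price = 8.2500
boundary = - - 94.1629 78.4415
tree:
8.2500
15.4458 2.5227
27.8771 5.6190 0.0000
43.5985 12.5156 0.0000 0.0000
56.6951 27.8771 0.0000 0.0000 0.0000

params: Δt=0.44125 u=1.20042 d=0.83304 q=0.53737 e^(-rΔt)=0.97044
t_4 payoffs: 56.6951 27.8771 0.0000 0.0000 0.0000
t_3: node(3,0) S=78.4415 payoff=43.5985 vs cont=39.9911 → 43.5985 [stop]  node(3,1) S=113.0352 payoff=9.0048 vs cont=12.5156 → 12.5156 [wait]  node(3,2) S=162.8853 payoff=0.0000 vs cont=0.0000 → 0.0000 [wait]  node(3,3) S=234.7199 payoff=0.0000 vs cont=0.0000 → 0.0000 [wait]  ⇒ S*(3)=78.4415
t_2: node(2,0) S=94.1629 payoff=27.8771 vs cont=26.1005 → 27.8771 [stop]  node(2,1) S=135.6900 payoff=0.0000 vs cont=5.6190 → 5.6190 [wait]  node(2,2) S=195.5311 payoff=0.0000 vs cont=0.0000 → 0.0000 [wait]  ⇒ S*(2)=94.1629
t_1: node(1,0) S=113.0352 payoff=9.0048 vs cont=15.4458 → 15.4458 [wait]  node(1,1) S=162.8853 payoff=0.0000 vs cont=2.5227 → 2.5227 [wait]  ⇒ S*(1)=-
t_0: node(0,0) S=135.6900 payoff=0.0000 vs cont=8.2500 → 8.2500 [wait]  ⇒ S*(0)=-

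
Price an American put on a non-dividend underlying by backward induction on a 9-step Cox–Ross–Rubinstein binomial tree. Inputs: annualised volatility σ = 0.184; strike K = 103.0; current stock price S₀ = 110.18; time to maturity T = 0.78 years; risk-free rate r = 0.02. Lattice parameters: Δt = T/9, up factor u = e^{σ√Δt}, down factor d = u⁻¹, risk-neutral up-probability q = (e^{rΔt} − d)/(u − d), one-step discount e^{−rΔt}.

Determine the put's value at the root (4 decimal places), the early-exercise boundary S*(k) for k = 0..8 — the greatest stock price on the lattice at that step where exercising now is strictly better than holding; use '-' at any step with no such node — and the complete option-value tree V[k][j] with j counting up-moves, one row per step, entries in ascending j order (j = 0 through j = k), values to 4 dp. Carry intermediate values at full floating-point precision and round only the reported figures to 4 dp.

price = 3.3502
boundary = - - - - - 84.0385 88.7162 84.0385 88.7162
tree:
3.3502
5.0534 1.6754
7.4171 2.7303 0.6366
10.5447 4.3458 1.1401 0.1403
14.4446 6.7196 2.0102 0.2825 0.0000
18.9615 10.0218 3.4731 0.5687 0.0000 0.0000
23.3926 14.2838 5.8363 1.1450 0.0000 0.0000 0.0000
27.5901 18.9615 9.4226 2.3054 0.0000 0.0000 0.0000 0.0000
31.5663 23.3926 14.2838 4.6417 0.0000 0.0000 0.0000 0.0000 0.0000
35.3328 27.5901 18.9615 9.3456 0.0000 0.0000 0.0000 0.0000 0.0000 0.0000

params: Δt=0.08667 u=1.05566 d=0.94727 q=0.50247 e^(-rΔt)=0.99827
t_9 payoffs: 35.3328 27.5901 18.9615 9.3456 0.0000 0.0000 0.0000 0.0000 0.0000 0.0000
t_8: node(8,0) S=71.4337 payoff=31.5663 vs cont=31.3879 → 31.5663 [stop]  node(8,1) S=79.6074 payoff=23.3926 vs cont=23.2143 → 23.3926 [stop]  node(8,2) S=88.7162 payoff=14.2838 vs cont=14.1054 → 14.2838 [stop]  node(8,3) S=98.8674 payoff=4.1326 vs cont=4.6417 → 4.6417 [wait]  node(8,4) S=110.1800 payoff=0.0000 vs cont=0.0000 → 0.0000 [wait]  node(8,5) S=122.7871 payoff=0.0000 vs cont=0.0000 → 0.0000 [wait]  node(8,6) S=136.8367 payoff=0.0000 vs cont=0.0000 → 0.0000 [wait]  node(8,7) S=152.4938 payoff=0.0000 vs cont=0.0000 → 0.0000 [wait]  node(8,8) S=169.9426 payoff=0.0000 vs cont=0.0000 → 0.0000 [wait]  ⇒ S*(8)=88.7162
t_7: node(7,0) S=75.4099 payoff=27.5901 vs cont=27.4117 → 27.5901 [stop]  node(7,1) S=84.0385 payoff=18.9615 vs cont=18.7831 → 18.9615 [stop]  node(7,2) S=93.6544 payoff=9.3456 vs cont=9.4226 → 9.4226 [wait]  node(7,3) S=104.3705 payoff=0.0000 vs cont=2.3054 → 2.3054 [wait]  node(7,4) S=116.3128 payoff=0.0000 vs cont=0.0000 → 0.0000 [wait]  node(7,5) S=129.6216 payoff=0.0000 vs cont=0.0000 → 0.0000 [wait]  node(7,6) S=144.4533 payoff=0.0000 vs cont=0.0000 → 0.0000 [wait]  node(7,7) S=160.9820 payoff=0.0000 vs cont=0.0000 → 0.0000 [wait]  ⇒ S*(7)=84.0385
t_6: node(6,0) S=79.6074 payoff=23.3926 vs cont=23.2143 → 23.3926 [stop]  node(6,1) S=88.7162 payoff=14.2838 vs cont=14.1440 → 14.2838 [stop]  node(6,2) S=98.8674 payoff=4.1326 vs cont=5.8363 → 5.8363 [wait]  node(6,3) S=110.1800 payoff=0.0000 vs cont=1.1450 → 1.1450 [wait]  node(6,4) S=122.7871 payoff=0.0000 vs cont=0.0000 → 0.0000 [wait]  node(6,5) S=136.8367 payoff=0.0000 vs cont=0.0000 → 0.0000 [wait]  node(6,6) S=152.4938 payoff=0.0000 vs cont=0.0000 → 0.0000 [wait]  ⇒ S*(6)=88.7162
t_5: node(5,0) S=84.0385 payoff=18.9615 vs cont=18.7831 → 18.9615 [stop]  node(5,1) S=93.6544 payoff=9.3456 vs cont=10.0218 → 10.0218 [wait]  node(5,2) S=104.3705 payoff=0.0000 vs cont=3.4731 → 3.4731 [wait]  node(5,3) S=116.3128 payoff=0.0000 vs cont=0.5687 → 0.5687 [wait]  node(5,4) S=129.6216 payoff=0.0000 vs cont=0.0000 → 0.0000 [wait]  node(5,5) S=144.4533 payoff=0.0000 vs cont=0.0000 → 0.0000 [wait]  ⇒ S*(5)=84.0385
t_4: node(4,0) S=88.7162 payoff=14.2838 vs cont=14.4446 → 14.4446 [wait]  node(4,1) S=98.8674 payoff=4.1326 vs cont=6.7196 → 6.7196 [wait]  node(4,2) S=110.1800 payoff=0.0000 vs cont=2.0102 → 2.0102 [wait]  node(4,3) S=122.7871 payoff=0.0000 vs cont=0.2825 → 0.2825 [wait]  node(4,4) S=136.8367 payoff=0.0000 vs cont=0.0000 → 0.0000 [wait]  ⇒ S*(4)=-
t_3: node(3,0) S=93.6544 payoff=9.3456 vs cont=10.5447 → 10.5447 [wait]  node(3,1) S=104.3705 payoff=0.0000 vs cont=4.3458 → 4.3458 [wait]  node(3,2) S=116.3128 payoff=0.0000 vs cont=1.1401 → 1.1401 [wait]  node(3,3) S=129.6216 payoff=0.0000 vs cont=0.1403 → 0.1403 [wait]  ⇒ S*(3)=-
t_2: node(2,0) S=98.8674 payoff=4.1326 vs cont=7.4171 → 7.4171 [wait]  node(2,1) S=110.1800 payoff=0.0000 vs cont=2.7303 → 2.7303 [wait]  node(2,2) S=122.7871 payoff=0.0000 vs cont=0.6366 → 0.6366 [wait]  ⇒ S*(2)=-
t_1: node(1,0) S=104.3705 payoff=0.0000 vs cont=5.0534 → 5.0534 [wait]  node(1,1) S=116.3128 payoff=0.0000 vs cont=1.6754 → 1.6754 [wait]  ⇒ S*(1)=-
t_0: node(0,0) S=110.1800 payoff=0.0000 vs cont=3.3502 → 3.3502 [wait]  ⇒ S*(0)=-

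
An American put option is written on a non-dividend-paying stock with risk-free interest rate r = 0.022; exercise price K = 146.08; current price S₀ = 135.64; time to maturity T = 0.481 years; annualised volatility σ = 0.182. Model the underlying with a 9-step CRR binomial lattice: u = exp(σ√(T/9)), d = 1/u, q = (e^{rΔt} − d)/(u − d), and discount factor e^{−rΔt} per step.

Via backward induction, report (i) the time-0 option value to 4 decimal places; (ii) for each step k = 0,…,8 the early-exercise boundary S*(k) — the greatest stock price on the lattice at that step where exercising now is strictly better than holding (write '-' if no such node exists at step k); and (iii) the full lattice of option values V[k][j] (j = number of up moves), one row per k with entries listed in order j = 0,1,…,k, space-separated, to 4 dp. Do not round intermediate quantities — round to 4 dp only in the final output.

params: Δt=0.05344 u=1.04297 d=0.95880 q=0.50346 e^(-rΔt)=0.99882
t_9 payoffs: 53.1979 45.0437 36.1735 26.5246 16.0286 4.6112 0.0000 0.0000 0.0000 0.0000
t_8: node(8,0) S=96.8734 payoff=49.2066 vs cont=49.0349 → 49.2066 [stop]  node(8,1) S=105.3781 payoff=40.7019 vs cont=40.5302 → 40.7019 [stop]  node(8,2) S=114.6295 payoff=31.4505 vs cont=31.2789 → 31.4505 [stop]  node(8,3) S=124.6930 payoff=21.3870 vs cont=21.2154 → 21.3870 [stop]  node(8,4) S=135.6400 payoff=10.4400 vs cont=10.2683 → 10.4400 [stop]  node(8,5) S=147.5481 payoff=0.0000 vs cont=2.2870 → 2.2870 [wait]  node(8,6) S=160.5016 payoff=0.0000 vs cont=0.0000 → 0.0000 [wait]  node(8,7) S=174.5923 payoff=0.0000 vs cont=0.0000 → 0.0000 [wait]  node(8,8) S=189.9200 payoff=0.0000 vs cont=0.0000 → 0.0000 [wait]  ⇒ S*(8)=135.6400
t_7: node(7,0) S=101.0363 payoff=45.0437 vs cont=44.8720 → 45.0437 [stop]  node(7,1) S=109.9065 payoff=36.1735 vs cont=36.0018 → 36.1735 [stop]  node(7,2) S=119.5554 payoff=26.5246 vs cont=26.3530 → 26.5246 [stop]  node(7,3) S=130.0514 payoff=16.0286 vs cont=15.8570 → 16.0286 [stop]  node(7,4) S=141.4688 payoff=4.6112 vs cont=6.3278 → 6.3278 [wait]  node(7,5) S=153.8886 payoff=0.0000 vs cont=1.1342 → 1.1342 [wait]  node(7,6) S=167.3987 payoff=0.0000 vs cont=0.0000 → 0.0000 [wait]  node(7,7) S=182.0950 payoff=0.0000 vs cont=0.0000 → 0.0000 [wait]  ⇒ S*(7)=130.0514
t_6: node(6,0) S=105.3781 payoff=40.7019 vs cont=40.5302 → 40.7019 [stop]  node(6,1) S=114.6295 payoff=31.4505 vs cont=31.2789 → 31.4505 [stop]  node(6,2) S=124.6930 payoff=21.3870 vs cont=21.2154 → 21.3870 [stop]  node(6,3) S=135.6400 payoff=10.4400 vs cont=11.1316 → 11.1316 [wait]  node(6,4) S=147.5481 payoff=0.0000 vs cont=3.7087 → 3.7087 [wait]  node(6,5) S=160.5016 payoff=0.0000 vs cont=0.5625 → 0.5625 [wait]  node(6,6) S=174.5923 payoff=0.0000 vs cont=0.0000 → 0.0000 [wait]  ⇒ S*(6)=124.6930
t_5: node(5,0) S=109.9065 payoff=36.1735 vs cont=36.0018 → 36.1735 [stop]  node(5,1) S=119.5554 payoff=26.5246 vs cont=26.3530 → 26.5246 [stop]  node(5,2) S=130.0514 payoff=16.0286 vs cont=16.2048 → 16.2048 [wait]  node(5,3) S=141.4688 payoff=4.6112 vs cont=7.3858 → 7.3858 [wait]  node(5,4) S=153.8886 payoff=0.0000 vs cont=2.1222 → 2.1222 [wait]  node(5,5) S=167.3987 payoff=0.0000 vs cont=0.2790 → 0.2790 [wait]  ⇒ S*(5)=119.5554
t_4: node(4,0) S=114.6295 payoff=31.4505 vs cont=31.2789 → 31.4505 [stop]  node(4,1) S=124.6930 payoff=21.3870 vs cont=21.3039 → 21.3870 [stop]  node(4,2) S=135.6400 payoff=10.4400 vs cont=11.7509 → 11.7509 [wait]  node(4,3) S=147.5481 payoff=0.0000 vs cont=4.7302 → 4.7302 [wait]  node(4,4) S=160.5016 payoff=0.0000 vs cont=1.1928 → 1.1928 [wait]  ⇒ S*(4)=124.6930
t_3: node(3,0) S=119.5554 payoff=26.5246 vs cont=26.3530 → 26.5246 [stop]  node(3,1) S=130.0514 payoff=16.0286 vs cont=16.5162 → 16.5162 [wait]  node(3,2) S=141.4688 payoff=4.6112 vs cont=8.2066 → 8.2066 [wait]  node(3,3) S=153.8886 payoff=0.0000 vs cont=2.9458 → 2.9458 [wait]  ⇒ S*(3)=119.5554
t_2: node(2,0) S=124.6930 payoff=21.3870 vs cont=21.4605 → 21.4605 [wait]  node(2,1) S=135.6400 payoff=10.4400 vs cont=12.3182 → 12.3182 [wait]  node(2,2) S=147.5481 payoff=0.0000 vs cont=5.5515 → 5.5515 [wait]  ⇒ S*(2)=-
t_1: node(1,0) S=130.0514 payoff=16.0286 vs cont=16.8379 → 16.8379 [wait]  node(1,1) S=141.4688 payoff=4.6112 vs cont=8.9010 → 8.9010 [wait]  ⇒ S*(1)=-
t_0: node(0,0) S=135.6400 payoff=10.4400 vs cont=12.8269 → 12.8269 [wait]  ⇒ S*(0)=-

price = 12.8269
boundary = - - - 119.5554 124.6930 119.5554 124.6930 130.0514 135.6400
tree:
12.8269
16.8379 8.9010
21.4605 12.3182 5.5515
26.5246 16.5162 8.2066 2.9458
31.4505 21.3870 11.7509 4.7302 1.1928
36.1735 26.5246 16.2048 7.3858 2.1222 0.2790
40.7019 31.4505 21.3870 11.1316 3.7087 0.5625 0.0000
45.0437 36.1735 26.5246 16.0286 6.3278 1.1342 0.0000 0.0000
49.2066 40.7019 31.4505 21.3870 10.4400 2.2870 0.0000 0.0000 0.0000
53.1979 45.0437 36.1735 26.5246 16.0286 4.6112 0.0000 0.0000 0.0000 0.0000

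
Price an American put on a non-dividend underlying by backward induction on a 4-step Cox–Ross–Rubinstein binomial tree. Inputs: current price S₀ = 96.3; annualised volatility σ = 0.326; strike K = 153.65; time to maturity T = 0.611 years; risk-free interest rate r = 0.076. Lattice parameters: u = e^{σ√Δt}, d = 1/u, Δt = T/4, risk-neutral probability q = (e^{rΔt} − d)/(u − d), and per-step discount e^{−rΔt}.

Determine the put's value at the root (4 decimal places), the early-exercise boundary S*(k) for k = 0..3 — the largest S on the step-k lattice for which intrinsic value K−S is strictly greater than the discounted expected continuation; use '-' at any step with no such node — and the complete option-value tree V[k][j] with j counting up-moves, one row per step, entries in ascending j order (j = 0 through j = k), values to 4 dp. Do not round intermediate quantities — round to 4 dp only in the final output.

price = 57.3500
boundary = 96.3000 109.3856 124.2494 109.3856
tree:
57.3500
68.8702 44.2644
79.0123 57.3500 29.4006
87.9411 68.8702 44.2644 14.1270
95.8018 79.0123 57.3500 29.4006 0.0000

params: Δt=0.15275 u=1.13588 d=0.88037 q=0.51389 e^(-rΔt)=0.98846
t_4 payoffs: 95.8018 79.0123 57.3500 29.4006 0.0000
t_3: node(3,0) S=65.7089 payoff=87.9411 vs cont=86.1677 → 87.9411 [stop]  node(3,1) S=84.7798 payoff=68.8702 vs cont=67.0968 → 68.8702 [stop]  node(3,2) S=109.3856 payoff=44.2644 vs cont=42.4909 → 44.2644 [stop]  node(3,3) S=141.1330 payoff=12.5170 vs cont=14.1270 → 14.1270 [wait]  ⇒ S*(3)=109.3856
t_2: node(2,0) S=74.6377 payoff=79.0123 vs cont=77.2389 → 79.0123 [stop]  node(2,1) S=96.3000 payoff=57.3500 vs cont=55.5766 → 57.3500 [stop]  node(2,2) S=124.2494 payoff=29.4006 vs cont=28.4449 → 29.4006 [stop]  ⇒ S*(2)=124.2494
t_1: node(1,0) S=84.7798 payoff=68.8702 vs cont=67.0968 → 68.8702 [stop]  node(1,1) S=109.3856 payoff=44.2644 vs cont=42.4909 → 44.2644 [stop]  ⇒ S*(1)=109.3856
t_0: node(0,0) S=96.3000 payoff=57.3500 vs cont=55.5766 → 57.3500 [stop]  ⇒ S*(0)=96.3000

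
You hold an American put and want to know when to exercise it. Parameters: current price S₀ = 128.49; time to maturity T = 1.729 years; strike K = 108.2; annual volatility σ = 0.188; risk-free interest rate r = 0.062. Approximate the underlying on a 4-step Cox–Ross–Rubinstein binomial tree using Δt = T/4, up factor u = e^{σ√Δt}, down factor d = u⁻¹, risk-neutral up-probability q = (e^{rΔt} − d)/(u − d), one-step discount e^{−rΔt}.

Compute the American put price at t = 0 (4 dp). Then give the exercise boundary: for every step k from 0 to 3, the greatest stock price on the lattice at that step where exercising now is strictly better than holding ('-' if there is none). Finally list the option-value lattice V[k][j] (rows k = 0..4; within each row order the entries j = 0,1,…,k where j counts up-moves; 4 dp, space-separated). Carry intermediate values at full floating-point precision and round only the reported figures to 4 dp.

price = 2.2620
boundary = - - - 88.6810
tree:
2.2620
4.7714 0.5416
9.8196 1.3207 0.0000
19.5190 3.2202 0.0000 0.0000
29.8298 7.8517 0.0000 0.0000 0.0000

Δt=0.43225, u=1.13157, d=0.88373, q=0.57874, disc=e^(-rΔt)=0.97356
k=4 terminal: V=max(K-S,0) → 29.8298 7.8517 0.0000 0.0000 0.0000
k=3: j=0 S=88.6810 intr=19.5190 cont=16.6578 V=19.5190[EX]; j=1 S=113.5507 intr=0.0000 cont=3.2202 V=3.2202[hold]; j=2 S=145.3948 intr=0.0000 cont=0.0000 V=0.0000[hold]; j=3 S=186.1694 intr=0.0000 cont=0.0000 V=0.0000[hold]  S*(3)=88.6810
k=2: j=0 S=100.3483 intr=7.8517 cont=9.8196 V=9.8196[hold]; j=1 S=128.4900 intr=0.0000 cont=1.3207 V=1.3207[hold]; j=2 S=164.5238 intr=0.0000 cont=0.0000 V=0.0000[hold]  S*(2)=-
k=1: j=0 S=113.5507 intr=0.0000 cont=4.7714 V=4.7714[hold]; j=1 S=145.3948 intr=0.0000 cont=0.5416 V=0.5416[hold]  S*(1)=-
k=0: j=0 S=128.4900 intr=0.0000 cont=2.2620 V=2.2620[hold]  S*(0)=-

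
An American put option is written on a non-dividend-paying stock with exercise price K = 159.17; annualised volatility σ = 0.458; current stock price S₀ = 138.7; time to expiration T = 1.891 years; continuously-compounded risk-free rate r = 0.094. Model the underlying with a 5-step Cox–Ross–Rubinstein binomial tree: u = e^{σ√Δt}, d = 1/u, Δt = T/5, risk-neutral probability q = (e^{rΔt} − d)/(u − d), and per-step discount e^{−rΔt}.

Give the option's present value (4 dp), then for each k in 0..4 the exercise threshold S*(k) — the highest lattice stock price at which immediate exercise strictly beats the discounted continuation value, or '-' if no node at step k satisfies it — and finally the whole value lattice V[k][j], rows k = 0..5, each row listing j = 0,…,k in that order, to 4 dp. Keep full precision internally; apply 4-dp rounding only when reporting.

price = 35.9098
boundary = - - 78.9640 104.6533 78.9640
tree:
35.9098
54.8556 19.0947
80.2060 32.8554 6.3691
99.5893 54.5167 13.0286 0.0000
114.2146 80.2060 26.6510 0.0000 0.0000
125.2498 99.5893 54.5167 0.0000 0.0000 0.0000

Δt=0.37820  u=1.32533  d=0.75453  q=0.49345  discount=0.96507
step 5 (expiry): payoffs max(K−S,0) = 125.2498 99.5893 54.5167 0.0000 0.0000 0.0000
step 4: (k=4,j=0): S=44.9554, (K−S)⁺=114.2146, hold=108.6554 ⇒ V=114.2146 exercise | (k=4,j=1): S=78.9640, (K−S)⁺=80.2060, hold=74.6468 ⇒ V=80.2060 exercise | (k=4,j=2): S=138.7000, (K−S)⁺=20.4700, hold=26.6510 ⇒ V=26.6510 continue | (k=4,j=3): S=243.6261, (K−S)⁺=0.0000, hold=0.0000 ⇒ V=0.0000 continue | (k=4,j=4): S=427.9285, (K−S)⁺=0.0000, hold=0.0000 ⇒ V=0.0000 continue  boundary S*=78.9640
step 3: (k=3,j=0): S=59.5807, (K−S)⁺=99.5893, hold=94.0301 ⇒ V=99.5893 exercise | (k=3,j=1): S=104.6533, (K−S)⁺=54.5167, hold=51.9010 ⇒ V=54.5167 exercise | (k=3,j=2): S=183.8231, (K−S)⁺=0.0000, hold=13.0286 ⇒ V=13.0286 continue | (k=3,j=3): S=322.8847, (K−S)⁺=0.0000, hold=0.0000 ⇒ V=0.0000 continue  boundary S*=104.6533
step 2: (k=2,j=0): S=78.9640, (K−S)⁺=80.2060, hold=74.6468 ⇒ V=80.2060 exercise | (k=2,j=1): S=138.7000, (K−S)⁺=20.4700, hold=32.8554 ⇒ V=32.8554 continue | (k=2,j=2): S=243.6261, (K−S)⁺=0.0000, hold=6.3691 ⇒ V=6.3691 continue  boundary S*=78.9640
step 1: (k=1,j=0): S=104.6533, (K−S)⁺=54.5167, hold=54.8556 ⇒ V=54.8556 continue | (k=1,j=1): S=183.8231, (K−S)⁺=0.0000, hold=19.0947 ⇒ V=19.0947 continue  boundary S*=-
step 0: (k=0,j=0): S=138.7000, (K−S)⁺=20.4700, hold=35.9098 ⇒ V=35.9098 continue  boundary S*=-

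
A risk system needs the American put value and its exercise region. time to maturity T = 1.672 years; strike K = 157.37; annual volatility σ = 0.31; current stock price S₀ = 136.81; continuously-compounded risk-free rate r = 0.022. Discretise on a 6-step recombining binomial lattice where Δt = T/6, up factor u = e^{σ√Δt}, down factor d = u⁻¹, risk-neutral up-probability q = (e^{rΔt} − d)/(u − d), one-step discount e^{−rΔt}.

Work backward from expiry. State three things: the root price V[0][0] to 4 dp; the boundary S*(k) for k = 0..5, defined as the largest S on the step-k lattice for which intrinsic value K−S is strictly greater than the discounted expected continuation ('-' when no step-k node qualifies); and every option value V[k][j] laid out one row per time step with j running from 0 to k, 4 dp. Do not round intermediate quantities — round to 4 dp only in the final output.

Δt=0.27867  u=1.17780  d=0.84904  q=0.47789  discount=0.99389
step 6 (expiry): payoffs max(K−S,0) = 106.1198 86.2754 58.7472 20.5600 0.0000 0.0000 0.0000
step 5: (k=5,j=0): S=60.3623, (K−S)⁺=97.0077, hold=96.0458 ⇒ V=97.0077 exercise | (k=5,j=1): S=83.7349, (K−S)⁺=73.6351, hold=72.6732 ⇒ V=73.6351 exercise | (k=5,j=2): S=116.1576, (K−S)⁺=41.2124, hold=40.2506 ⇒ V=41.2124 exercise | (k=5,j=3): S=161.1344, (K−S)⁺=0.0000, hold=10.6691 ⇒ V=10.6691 continue | (k=5,j=4): S=223.5265, (K−S)⁺=0.0000, hold=0.0000 ⇒ V=0.0000 continue | (k=5,j=5): S=310.0771, (K−S)⁺=0.0000, hold=0.0000 ⇒ V=0.0000 continue  boundary S*=116.1576
step 4: (k=4,j=0): S=71.0946, (K−S)⁺=86.2754, hold=85.3136 ⇒ V=86.2754 exercise | (k=4,j=1): S=98.6228, (K−S)⁺=58.7472, hold=57.7854 ⇒ V=58.7472 exercise | (k=4,j=2): S=136.8100, (K−S)⁺=20.5600, hold=26.4535 ⇒ V=26.4535 continue | (k=4,j=3): S=189.7835, (K−S)⁺=0.0000, hold=5.5364 ⇒ V=5.5364 continue | (k=4,j=4): S=263.2687, (K−S)⁺=0.0000, hold=0.0000 ⇒ V=0.0000 continue  boundary S*=98.6228
step 3: (k=3,j=0): S=83.7349, (K−S)⁺=73.6351, hold=72.6732 ⇒ V=73.6351 exercise | (k=3,j=1): S=116.1576, (K−S)⁺=41.2124, hold=43.0498 ⇒ V=43.0498 continue | (k=3,j=2): S=161.1344, (K−S)⁺=0.0000, hold=16.3570 ⇒ V=16.3570 continue | (k=3,j=3): S=223.5265, (K−S)⁺=0.0000, hold=2.8730 ⇒ V=2.8730 continue  boundary S*=83.7349
step 2: (k=2,j=0): S=98.6228, (K−S)⁺=58.7472, hold=58.6581 ⇒ V=58.7472 exercise | (k=2,j=1): S=136.8100, (K−S)⁺=20.5600, hold=30.1086 ⇒ V=30.1086 continue | (k=2,j=2): S=189.7835, (K−S)⁺=0.0000, hold=9.8526 ⇒ V=9.8526 continue  boundary S*=98.6228
step 1: (k=1,j=0): S=116.1576, (K−S)⁺=41.2124, hold=44.7858 ⇒ V=44.7858 continue | (k=1,j=1): S=161.1344, (K−S)⁺=0.0000, hold=20.3037 ⇒ V=20.3037 continue  boundary S*=-
step 0: (k=0,j=0): S=136.8100, (K−S)⁺=20.5600, hold=32.8840 ⇒ V=32.8840 continue  boundary S*=-

price = 32.8840
boundary = - - 98.6228 83.7349 98.6228 116.1576
tree:
32.8840
44.7858 20.3037
58.7472 30.1086 9.8526
73.6351 43.0498 16.3570 2.8730
86.2754 58.7472 26.4535 5.5364 0.0000
97.0077 73.6351 41.2124 10.6691 0.0000 0.0000
106.1198 86.2754 58.7472 20.5600 0.0000 0.0000 0.0000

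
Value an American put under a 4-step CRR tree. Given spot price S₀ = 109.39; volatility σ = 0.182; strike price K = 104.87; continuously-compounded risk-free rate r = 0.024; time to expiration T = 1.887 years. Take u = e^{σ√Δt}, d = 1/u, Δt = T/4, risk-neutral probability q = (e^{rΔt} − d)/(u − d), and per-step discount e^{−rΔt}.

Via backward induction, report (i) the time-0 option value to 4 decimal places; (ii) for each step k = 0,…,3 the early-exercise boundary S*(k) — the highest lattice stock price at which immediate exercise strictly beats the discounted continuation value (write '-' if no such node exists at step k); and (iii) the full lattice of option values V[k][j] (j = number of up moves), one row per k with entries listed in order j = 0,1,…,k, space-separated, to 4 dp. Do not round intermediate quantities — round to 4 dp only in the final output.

price = 6.7570
boundary = - - 85.1922 75.1814
tree:
6.7570
11.7597 2.1805
19.6778 4.5398 0.0000
29.6886 9.4516 0.0000 0.0000
38.5229 19.6778 0.0000 0.0000 0.0000

Δt=0.47175  u=1.13315  d=0.88249  q=0.51421  discount=0.98874
step 4 (expiry): payoffs max(K−S,0) = 38.5229 19.6778 0.0000 0.0000 0.0000
step 3: (k=3,j=0): S=75.1814, (K−S)⁺=29.6886, hold=28.5079 ⇒ V=29.6886 exercise | (k=3,j=1): S=96.5359, (K−S)⁺=8.3341, hold=9.4516 ⇒ V=9.4516 continue | (k=3,j=2): S=123.9557, (K−S)⁺=0.0000, hold=0.0000 ⇒ V=0.0000 continue | (k=3,j=3): S=159.1639, (K−S)⁺=0.0000, hold=0.0000 ⇒ V=0.0000 continue  boundary S*=75.1814
step 2: (k=2,j=0): S=85.1922, (K−S)⁺=19.6778, hold=19.0653 ⇒ V=19.6778 exercise | (k=2,j=1): S=109.3900, (K−S)⁺=0.0000, hold=4.5398 ⇒ V=4.5398 continue | (k=2,j=2): S=140.4609, (K−S)⁺=0.0000, hold=0.0000 ⇒ V=0.0000 continue  boundary S*=85.1922
step 1: (k=1,j=0): S=96.5359, (K−S)⁺=8.3341, hold=11.7597 ⇒ V=11.7597 continue | (k=1,j=1): S=123.9557, (K−S)⁺=0.0000, hold=2.1805 ⇒ V=2.1805 continue  boundary S*=-
step 0: (k=0,j=0): S=109.3900, (K−S)⁺=0.0000, hold=6.7570 ⇒ V=6.7570 continue  boundary S*=-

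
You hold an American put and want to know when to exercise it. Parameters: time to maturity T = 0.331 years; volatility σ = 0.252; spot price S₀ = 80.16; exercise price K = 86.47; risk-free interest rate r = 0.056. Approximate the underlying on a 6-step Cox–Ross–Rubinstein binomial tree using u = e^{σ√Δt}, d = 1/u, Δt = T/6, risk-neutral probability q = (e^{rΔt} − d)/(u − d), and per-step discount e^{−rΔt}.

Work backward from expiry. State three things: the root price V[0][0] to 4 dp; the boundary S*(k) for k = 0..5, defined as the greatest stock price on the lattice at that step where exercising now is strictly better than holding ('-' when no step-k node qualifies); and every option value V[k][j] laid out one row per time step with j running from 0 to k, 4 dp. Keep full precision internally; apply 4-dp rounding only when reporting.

params: Δt=0.05517 u=1.06098 d=0.94253 q=0.51133 e^(-rΔt)=0.99692
t_6 payoffs: 30.2714 23.2090 15.2590 6.3100 0.0000 0.0000 0.0000
t_5: node(5,0) S=59.6254 payoff=26.8446 vs cont=26.5779 → 26.8446 [stop]  node(5,1) S=67.1184 payoff=19.3516 vs cont=19.0849 → 19.3516 [stop]  node(5,2) S=75.5531 payoff=10.9169 vs cont=10.6502 → 10.9169 [stop]  node(5,3) S=85.0478 payoff=1.4222 vs cont=3.0740 → 3.0740 [wait]  node(5,4) S=95.7357 payoff=0.0000 vs cont=0.0000 → 0.0000 [wait]  node(5,5) S=107.7666 payoff=0.0000 vs cont=0.0000 → 0.0000 [wait]  ⇒ S*(5)=75.5531
t_4: node(4,0) S=63.2610 payoff=23.2090 vs cont=22.9422 → 23.2090 [stop]  node(4,1) S=71.2110 payoff=15.2590 vs cont=14.9923 → 15.2590 [stop]  node(4,2) S=80.1600 payoff=6.3100 vs cont=6.8853 → 6.8853 [wait]  node(4,3) S=90.2336 payoff=0.0000 vs cont=1.4975 → 1.4975 [wait]  node(4,4) S=101.5732 payoff=0.0000 vs cont=0.0000 → 0.0000 [wait]  ⇒ S*(4)=71.2110
t_3: node(3,0) S=67.1184 payoff=19.3516 vs cont=19.0849 → 19.3516 [stop]  node(3,1) S=75.5531 payoff=10.9169 vs cont=10.9434 → 10.9434 [wait]  node(3,2) S=85.0478 payoff=1.4222 vs cont=4.1176 → 4.1176 [wait]  node(3,3) S=95.7357 payoff=0.0000 vs cont=0.7295 → 0.7295 [wait]  ⇒ S*(3)=67.1184
t_2: node(2,0) S=71.2110 payoff=15.2590 vs cont=15.0058 → 15.2590 [stop]  node(2,1) S=80.1600 payoff=6.3100 vs cont=7.4302 → 7.4302 [wait]  node(2,2) S=90.2336 payoff=0.0000 vs cont=2.3778 → 2.3778 [wait]  ⇒ S*(2)=71.2110
t_1: node(1,0) S=75.5531 payoff=10.9169 vs cont=11.2212 → 11.2212 [wait]  node(1,1) S=85.0478 payoff=1.4222 vs cont=4.8318 → 4.8318 [wait]  ⇒ S*(1)=-
t_0: node(0,0) S=80.1600 payoff=6.3100 vs cont=7.9296 → 7.9296 [wait]  ⇒ S*(0)=-

price = 7.9296
boundary = - - 71.2110 67.1184 71.2110 75.5531
tree:
7.9296
11.2212 4.8318
15.2590 7.4302 2.3778
19.3516 10.9434 4.1176 0.7295
23.2090 15.2590 6.8853 1.4975 0.0000
26.8446 19.3516 10.9169 3.0740 0.0000 0.0000
30.2714 23.2090 15.2590 6.3100 0.0000 0.0000 0.0000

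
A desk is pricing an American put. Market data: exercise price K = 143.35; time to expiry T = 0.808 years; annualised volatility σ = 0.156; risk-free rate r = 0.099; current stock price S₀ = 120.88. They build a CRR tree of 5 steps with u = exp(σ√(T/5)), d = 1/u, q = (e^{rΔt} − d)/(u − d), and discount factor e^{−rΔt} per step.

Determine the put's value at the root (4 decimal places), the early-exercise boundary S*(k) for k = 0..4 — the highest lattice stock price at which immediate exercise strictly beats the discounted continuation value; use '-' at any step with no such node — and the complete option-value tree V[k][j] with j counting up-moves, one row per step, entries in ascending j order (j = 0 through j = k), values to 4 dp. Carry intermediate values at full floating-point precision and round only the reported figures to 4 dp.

Δt=0.16160  u=1.06472  d=0.93921  q=0.61283  discount=0.98413
step 5 (expiry): payoffs max(K−S,0) = 55.0057 43.2004 29.8177 14.6467 0.0000 0.0000
step 4: (k=4,j=0): S=94.0619, (K−S)⁺=49.2881, hold=47.0129 ⇒ V=49.2881 exercise | (k=4,j=1): S=106.6312, (K−S)⁺=36.7188, hold=34.4437 ⇒ V=36.7188 exercise | (k=4,j=2): S=120.8800, (K−S)⁺=22.4700, hold=20.1949 ⇒ V=22.4700 exercise | (k=4,j=3): S=137.0329, (K−S)⁺=6.3171, hold=5.5808 ⇒ V=6.3171 exercise | (k=4,j=4): S=155.3442, (K−S)⁺=0.0000, hold=0.0000 ⇒ V=0.0000 continue  boundary S*=137.0329
step 3: (k=3,j=0): S=100.1496, (K−S)⁺=43.2004, hold=40.9253 ⇒ V=43.2004 exercise | (k=3,j=1): S=113.5323, (K−S)⁺=29.8177, hold=27.5426 ⇒ V=29.8177 exercise | (k=3,j=2): S=128.7033, (K−S)⁺=14.6467, hold=12.3716 ⇒ V=14.6467 exercise | (k=3,j=3): S=145.9015, (K−S)⁺=0.0000, hold=2.4070 ⇒ V=2.4070 continue  boundary S*=128.7033
step 2: (k=2,j=0): S=106.6312, (K−S)⁺=36.7188, hold=34.4437 ⇒ V=36.7188 exercise | (k=2,j=1): S=120.8800, (K−S)⁺=22.4700, hold=20.1949 ⇒ V=22.4700 exercise | (k=2,j=2): S=137.0329, (K−S)⁺=6.3171, hold=7.0325 ⇒ V=7.0325 continue  boundary S*=120.8800
step 1: (k=1,j=0): S=113.5323, (K−S)⁺=29.8177, hold=27.5426 ⇒ V=29.8177 exercise | (k=1,j=1): S=128.7033, (K−S)⁺=14.6467, hold=12.8030 ⇒ V=14.6467 exercise  boundary S*=128.7033
step 0: (k=0,j=0): S=120.8800, (K−S)⁺=22.4700, hold=20.1949 ⇒ V=22.4700 exercise  boundary S*=120.8800

price = 22.4700
boundary = 120.8800 128.7033 120.8800 128.7033 137.0329
tree:
22.4700
29.8177 14.6467
36.7188 22.4700 7.0325
43.2004 29.8177 14.6467 2.4070
49.2881 36.7188 22.4700 6.3171 0.0000
55.0057 43.2004 29.8177 14.6467 0.0000 0.0000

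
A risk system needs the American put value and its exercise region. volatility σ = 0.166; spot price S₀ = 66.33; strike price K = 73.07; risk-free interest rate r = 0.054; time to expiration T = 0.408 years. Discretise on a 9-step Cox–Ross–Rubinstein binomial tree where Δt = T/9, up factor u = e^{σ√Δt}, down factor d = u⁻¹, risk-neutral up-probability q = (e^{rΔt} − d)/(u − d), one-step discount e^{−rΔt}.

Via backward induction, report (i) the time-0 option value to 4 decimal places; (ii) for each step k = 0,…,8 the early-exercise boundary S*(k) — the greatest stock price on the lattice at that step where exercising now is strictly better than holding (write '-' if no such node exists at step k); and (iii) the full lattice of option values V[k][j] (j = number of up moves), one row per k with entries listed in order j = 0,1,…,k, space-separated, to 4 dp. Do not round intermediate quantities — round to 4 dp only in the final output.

price = 6.8257
boundary = - 64.0266 61.8031 64.0266 66.3300 64.0266 66.3300 68.7163 66.3300
tree:
6.8257
9.0434 4.8577
11.2669 6.7507 3.1733
13.4131 9.0434 4.7146 1.7982
15.4848 11.2669 6.7400 2.9102 0.8037
17.4845 13.4131 9.0434 4.5363 1.4575 0.2179
19.4148 15.4848 11.2669 6.7400 2.5703 0.4608 0.0000
21.2781 17.4845 13.4131 9.0434 4.3537 0.9741 0.0000 0.0000
23.0767 19.4148 15.4848 11.2669 6.7400 2.0593 0.0000 0.0000 0.0000
24.8128 21.2781 17.4845 13.4131 9.0434 4.3537 0.0000 0.0000 0.0000 0.0000

Δt=0.04533, u=1.03598, d=0.96527, q=0.52583, disc=e^(-rΔt)=0.99755
k=9 terminal: V=max(K-S,0) → 24.8128 21.2781 17.4845 13.4131 9.0434 4.3537 0.0000 0.0000 0.0000 0.0000
k=8: j=0 S=49.9933 intr=23.0767 cont=22.8980 V=23.0767[EX]; j=1 S=53.6552 intr=19.4148 cont=19.2362 V=19.4148[EX]; j=2 S=57.5852 intr=15.4848 cont=15.3061 V=15.4848[EX]; j=3 S=61.8031 intr=11.2669 cont=11.0882 V=11.2669[EX]; j=4 S=66.3300 intr=6.7400 cont=6.5613 V=6.7400[EX]; j=5 S=71.1884 intr=1.8816 cont=2.0593 V=2.0593[hold]; j=6 S=76.4027 intr=0.0000 cont=0.0000 V=0.0000[hold]; j=7 S=81.9990 intr=0.0000 cont=0.0000 V=0.0000[hold]; j=8 S=88.0051 intr=0.0000 cont=0.0000 V=0.0000[hold]  S*(8)=66.3300
k=7: j=0 S=51.7919 intr=21.2781 cont=21.0995 V=21.2781[EX]; j=1 S=55.5855 intr=17.4845 cont=17.3059 V=17.4845[EX]; j=2 S=59.6569 intr=13.4131 cont=13.2344 V=13.4131[EX]; j=3 S=64.0266 intr=9.0434 cont=8.8648 V=9.0434[EX]; j=4 S=68.7163 intr=4.3537 cont=4.2683 V=4.3537[EX]; j=5 S=73.7495 intr=0.0000 cont=0.9741 V=0.9741[hold]; j=6 S=79.1514 intr=0.0000 cont=0.0000 V=0.0000[hold]; j=7 S=84.9490 intr=0.0000 cont=0.0000 V=0.0000[hold]  S*(7)=68.7163
k=6: j=0 S=53.6552 intr=19.4148 cont=19.2362 V=19.4148[EX]; j=1 S=57.5852 intr=15.4848 cont=15.3061 V=15.4848[EX]; j=2 S=61.8031 intr=11.2669 cont=11.0882 V=11.2669[EX]; j=3 S=66.3300 intr=6.7400 cont=6.5613 V=6.7400[EX]; j=4 S=71.1884 intr=1.8816 cont=2.5703 V=2.5703[hold]; j=5 S=76.4027 intr=0.0000 cont=0.4608 V=0.4608[hold]; j=6 S=81.9990 intr=0.0000 cont=0.0000 V=0.0000[hold]  S*(6)=66.3300
k=5: j=0 S=55.5855 intr=17.4845 cont=17.3059 V=17.4845[EX]; j=1 S=59.6569 intr=13.4131 cont=13.2344 V=13.4131[EX]; j=2 S=64.0266 intr=9.0434 cont=8.8648 V=9.0434[EX]; j=3 S=68.7163 intr=4.3537 cont=4.5363 V=4.5363[hold]; j=4 S=73.7495 intr=0.0000 cont=1.4575 V=1.4575[hold]; j=5 S=79.1514 intr=0.0000 cont=0.2179 V=0.2179[hold]  S*(5)=64.0266
k=4: j=0 S=57.5852 intr=15.4848 cont=15.3061 V=15.4848[EX]; j=1 S=61.8031 intr=11.2669 cont=11.0882 V=11.2669[EX]; j=2 S=66.3300 intr=6.7400 cont=6.6571 V=6.7400[EX]; j=3 S=71.1884 intr=1.8816 cont=2.9102 V=2.9102[hold]; j=4 S=76.4027 intr=0.0000 cont=0.8037 V=0.8037[hold]  S*(4)=66.3300
k=3: j=0 S=59.6569 intr=13.4131 cont=13.2344 V=13.4131[EX]; j=1 S=64.0266 intr=9.0434 cont=8.8648 V=9.0434[EX]; j=2 S=68.7163 intr=4.3537 cont=4.7146 V=4.7146[hold]; j=3 S=73.7495 intr=0.0000 cont=1.7982 V=1.7982[hold]  S*(3)=64.0266
k=2: j=0 S=61.8031 intr=11.2669 cont=11.0882 V=11.2669[EX]; j=1 S=66.3300 intr=6.7400 cont=6.7507 V=6.7507[hold]; j=2 S=71.1884 intr=1.8816 cont=3.1733 V=3.1733[hold]  S*(2)=61.8031
k=1: j=0 S=64.0266 intr=9.0434 cont=8.8704 V=9.0434[EX]; j=1 S=68.7163 intr=4.3537 cont=4.8577 V=4.8577[hold]  S*(1)=64.0266
k=0: j=0 S=66.3300 intr=6.7400 cont=6.8257 V=6.8257[hold]  S*(0)=-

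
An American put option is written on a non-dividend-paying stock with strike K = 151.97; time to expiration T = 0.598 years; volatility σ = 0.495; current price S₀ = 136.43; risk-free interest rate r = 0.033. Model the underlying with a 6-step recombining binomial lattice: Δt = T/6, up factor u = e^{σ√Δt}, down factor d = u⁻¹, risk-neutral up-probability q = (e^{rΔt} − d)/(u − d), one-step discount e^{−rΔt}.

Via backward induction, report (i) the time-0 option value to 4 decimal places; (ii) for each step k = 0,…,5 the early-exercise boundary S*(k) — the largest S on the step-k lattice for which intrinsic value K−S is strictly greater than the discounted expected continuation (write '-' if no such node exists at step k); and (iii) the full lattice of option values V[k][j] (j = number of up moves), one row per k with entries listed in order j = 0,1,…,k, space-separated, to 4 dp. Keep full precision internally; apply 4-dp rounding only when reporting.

params: Δt=0.09967 u=1.16914 d=0.85533 q=0.47151 e^(-rΔt)=0.99672
t_6 payoffs: 98.5502 78.9506 52.1600 15.5400 0.0000 0.0000 0.0000
t_5: node(5,0) S=62.4554 payoff=89.5146 vs cont=89.0155 → 89.5146 [stop]  node(5,1) S=85.3702 payoff=66.5998 vs cont=66.1008 → 66.5998 [stop]  node(5,2) S=116.6922 payoff=35.2778 vs cont=34.7788 → 35.2778 [stop]  node(5,3) S=159.5063 payoff=0.0000 vs cont=8.1858 → 8.1858 [wait]  node(5,4) S=218.0287 payoff=0.0000 vs cont=0.0000 → 0.0000 [wait]  node(5,5) S=298.0228 payoff=0.0000 vs cont=0.0000 → 0.0000 [wait]  ⇒ S*(5)=116.6922
t_4: node(4,0) S=73.0194 payoff=78.9506 vs cont=78.4516 → 78.9506 [stop]  node(4,1) S=99.8100 payoff=52.1600 vs cont=51.6610 → 52.1600 [stop]  node(4,2) S=136.4300 payoff=15.5400 vs cont=22.4297 → 22.4297 [wait]  node(4,3) S=186.4858 payoff=0.0000 vs cont=4.3119 → 4.3119 [wait]  node(4,4) S=254.9069 payoff=0.0000 vs cont=0.0000 → 0.0000 [wait]  ⇒ S*(4)=99.8100
t_3: node(3,0) S=85.3702 payoff=66.5998 vs cont=66.1008 → 66.5998 [stop]  node(3,1) S=116.6922 payoff=35.2778 vs cont=38.0167 → 38.0167 [wait]  node(3,2) S=159.5063 payoff=0.0000 vs cont=13.8414 → 13.8414 [wait]  node(3,3) S=218.0287 payoff=0.0000 vs cont=2.2713 → 2.2713 [wait]  ⇒ S*(3)=85.3702
t_2: node(2,0) S=99.8100 payoff=52.1600 vs cont=52.9482 → 52.9482 [wait]  node(2,1) S=136.4300 payoff=15.5400 vs cont=26.5304 → 26.5304 [wait]  node(2,2) S=186.4858 payoff=0.0000 vs cont=8.3585 → 8.3585 [wait]  ⇒ S*(2)=-
t_1: node(1,0) S=116.6922 payoff=35.2778 vs cont=40.3590 → 40.3590 [wait]  node(1,1) S=159.5063 payoff=0.0000 vs cont=17.9032 → 17.9032 [wait]  ⇒ S*(1)=-
t_0: node(0,0) S=136.4300 payoff=15.5400 vs cont=29.6731 → 29.6731 [wait]  ⇒ S*(0)=-

price = 29.6731
boundary = - - - 85.3702 99.8100 116.6922
tree:
29.6731
40.3590 17.9032
52.9482 26.5304 8.3585
66.5998 38.0167 13.8414 2.2713
78.9506 52.1600 22.4297 4.3119 0.0000
89.5146 66.5998 35.2778 8.1858 0.0000 0.0000
98.5502 78.9506 52.1600 15.5400 0.0000 0.0000 0.0000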